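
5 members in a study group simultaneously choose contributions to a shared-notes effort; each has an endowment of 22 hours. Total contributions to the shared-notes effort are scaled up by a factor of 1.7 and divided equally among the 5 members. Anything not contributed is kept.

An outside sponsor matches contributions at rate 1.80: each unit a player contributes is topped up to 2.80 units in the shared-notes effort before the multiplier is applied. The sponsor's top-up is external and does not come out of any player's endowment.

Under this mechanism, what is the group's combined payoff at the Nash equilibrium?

110.00 hours

The effective private return is 1.7 × 2.80 / 5 = 0.9520, which is still under 1, so the mechanism doesn't change anyone's dominant strategy: zero contribution.
At the Nash equilibrium no one contributes; group total payoff = 5 × 22 = 110.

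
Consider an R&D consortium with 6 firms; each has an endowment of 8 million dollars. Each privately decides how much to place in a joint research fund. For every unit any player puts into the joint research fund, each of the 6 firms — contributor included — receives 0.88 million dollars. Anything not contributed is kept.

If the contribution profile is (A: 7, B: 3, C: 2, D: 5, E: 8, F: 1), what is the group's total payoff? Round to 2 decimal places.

159.28 million dollars

Total contributed: 7 + 3 + 2 + 5 + 8 + 1 = 26; total kept: 6 × 8 − 26 = 22.
The joint research fund pays out 0.88 × 6 × 26 = 137.28 in aggregate.
Group total = 22 + 137.28 = 159.28.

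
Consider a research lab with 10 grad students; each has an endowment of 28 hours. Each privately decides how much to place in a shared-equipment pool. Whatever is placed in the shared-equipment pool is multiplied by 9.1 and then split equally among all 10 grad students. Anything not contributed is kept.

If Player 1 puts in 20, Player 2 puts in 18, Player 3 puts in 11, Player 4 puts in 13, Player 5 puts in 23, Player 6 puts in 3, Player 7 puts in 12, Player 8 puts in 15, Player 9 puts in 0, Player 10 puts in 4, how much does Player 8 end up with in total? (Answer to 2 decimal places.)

121.29 hours

Total contributed: 20 + 18 + 11 + 13 + 23 + 3 + 12 + 15 + 0 + 4 = 119.
Each receives 9.1 × 119 / 10 = 108.29 from the shared-equipment pool.
Player 8 keeps 28 − 15 = 13, so Player 8's payoff is 13 + 108.29 = 121.29.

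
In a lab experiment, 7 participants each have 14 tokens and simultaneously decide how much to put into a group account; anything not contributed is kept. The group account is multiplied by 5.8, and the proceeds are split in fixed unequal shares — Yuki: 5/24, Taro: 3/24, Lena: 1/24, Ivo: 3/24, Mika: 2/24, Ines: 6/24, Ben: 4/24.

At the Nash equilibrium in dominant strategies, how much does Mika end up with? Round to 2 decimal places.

A player with share s gets back 5.8·s per unit contributed, so full contribution is dominant for anyone with s > 1/5.8 = 0.1724 and zero contribution is dominant for anyone below.
Yuki and Ines are above the threshold, contributing 14 each; the remaining 5 contribute 0. Total contributed: 28.
Mika keeps 14 and receives 5.8 × 28 × 2/24 = 13.53 from the group account, for a payoff of 27.53.

27.53 tokens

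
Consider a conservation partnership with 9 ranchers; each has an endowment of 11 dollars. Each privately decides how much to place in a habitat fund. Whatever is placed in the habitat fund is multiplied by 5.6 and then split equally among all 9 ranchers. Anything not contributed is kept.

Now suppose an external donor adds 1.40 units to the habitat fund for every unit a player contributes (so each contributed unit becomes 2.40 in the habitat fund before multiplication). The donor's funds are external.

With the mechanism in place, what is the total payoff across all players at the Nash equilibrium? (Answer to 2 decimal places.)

1330.56 dollars

The effective private return per unit is now 5.6 × 2.40 / 9 = 1.4933 > 1, so every player's dominant strategy flips to full contribution.
So the Nash equilibrium is full contribution by all 9; the group earns 5.6 × 2.40 × 99 = 1330.56.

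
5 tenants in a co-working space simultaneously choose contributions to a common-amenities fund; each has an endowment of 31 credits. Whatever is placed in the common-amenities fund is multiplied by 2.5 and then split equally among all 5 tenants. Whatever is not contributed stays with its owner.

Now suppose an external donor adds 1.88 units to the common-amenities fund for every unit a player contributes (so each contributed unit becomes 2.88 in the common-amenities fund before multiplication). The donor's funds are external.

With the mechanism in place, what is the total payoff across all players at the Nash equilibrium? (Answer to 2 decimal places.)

1116.00 credits

Under the mechanism each unit contributed yields 2.5 × 2.88 / 5 = 1.4400 back to its contributor per unit of net cost, which exceeds 1, making full contribution the dominant choice for everyone.
At the Nash equilibrium everyone contributes 31. Group total payoff = 2.5 × 2.88 × 155 = 1116.00.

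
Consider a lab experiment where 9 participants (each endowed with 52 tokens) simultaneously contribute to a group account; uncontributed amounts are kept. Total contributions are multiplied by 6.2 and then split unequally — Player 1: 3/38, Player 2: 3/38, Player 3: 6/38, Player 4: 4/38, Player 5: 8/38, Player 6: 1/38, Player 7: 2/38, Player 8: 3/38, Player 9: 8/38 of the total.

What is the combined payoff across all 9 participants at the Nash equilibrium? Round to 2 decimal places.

A player with share s gets back 6.2·s per unit contributed, so full contribution is dominant for anyone with s > 1/6.2 = 0.1613 and zero contribution is dominant for anyone below.
The shares above 0.1613 belong to Player 5 and Player 9, contributing 52 each; the remaining 7 contribute 0. Total contributed: 104.
The group account pays out 6.2 × 104 = 644.80 in total (split across the unequal shares, but the aggregate is all that matters for the group sum).
The 7 free-riders keep 52 each, adding 364. Group total = 364 + 644.80 = 1008.80.

1008.80 tokens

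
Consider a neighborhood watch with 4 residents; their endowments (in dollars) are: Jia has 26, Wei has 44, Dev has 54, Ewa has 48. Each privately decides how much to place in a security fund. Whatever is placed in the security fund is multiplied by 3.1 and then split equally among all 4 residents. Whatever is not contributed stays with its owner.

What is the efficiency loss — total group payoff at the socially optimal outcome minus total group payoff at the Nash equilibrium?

The private return per contributed unit is 3.1/4 = 0.7750 < 1 for every player regardless of endowment, so the Nash equilibrium is zero contribution and the group total is Σ E_j = 26 + 44 + 54 + 48 = 172.
Each contributed unit returns 3.100 to the group, so the social optimum is full contribution by everyone: group total = 3.100 × 172 = 533.20.
Efficiency loss = (3.100 − 1) × 172 = 361.20.

361.20 dollars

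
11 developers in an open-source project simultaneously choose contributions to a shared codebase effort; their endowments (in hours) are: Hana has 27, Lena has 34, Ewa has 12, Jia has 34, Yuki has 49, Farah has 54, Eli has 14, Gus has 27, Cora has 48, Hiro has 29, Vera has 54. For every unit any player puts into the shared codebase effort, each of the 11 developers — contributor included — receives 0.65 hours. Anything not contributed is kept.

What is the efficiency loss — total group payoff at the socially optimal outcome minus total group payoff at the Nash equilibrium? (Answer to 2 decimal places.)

The private return per contributed unit is 0.65 < 1 for everyone, so the Nash equilibrium is zero contribution and the group total is Σ E_j = 27 + 34 + 12 + 34 + 49 + 54 + 14 + 27 + 48 + 29 + 54 = 382.
Each contributed unit returns 7.150 to the group, so the social optimum is full contribution by everyone: group total = 7.150 × 382 = 2731.30.
Efficiency loss = (7.150 − 1) × 382 = 2349.30.

2349.30 hours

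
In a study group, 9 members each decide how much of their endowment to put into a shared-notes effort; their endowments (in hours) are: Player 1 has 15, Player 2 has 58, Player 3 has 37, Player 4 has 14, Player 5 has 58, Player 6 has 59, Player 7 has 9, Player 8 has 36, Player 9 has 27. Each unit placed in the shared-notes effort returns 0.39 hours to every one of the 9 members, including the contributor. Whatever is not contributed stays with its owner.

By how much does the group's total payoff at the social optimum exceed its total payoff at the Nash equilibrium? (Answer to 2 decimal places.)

The private return per contributed unit is 0.39 < 1 for everyone, so the Nash equilibrium is zero contribution and the group total is Σ E_j = 15 + 58 + 37 + 14 + 58 + 59 + 9 + 36 + 27 = 313.
Each contributed unit returns 3.510 to the group, so the social optimum is full contribution by everyone: group total = 3.510 × 313 = 1098.63.
Efficiency loss = (3.510 − 1) × 313 = 785.63.

785.63 hours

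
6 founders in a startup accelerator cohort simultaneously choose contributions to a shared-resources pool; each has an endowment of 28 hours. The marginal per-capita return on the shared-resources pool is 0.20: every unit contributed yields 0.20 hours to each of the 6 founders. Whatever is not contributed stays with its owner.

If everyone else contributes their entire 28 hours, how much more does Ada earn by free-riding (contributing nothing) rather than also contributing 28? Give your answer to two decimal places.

22.40 hours

Switching from a contribution of 28 to 0 lets Ada keep an extra 28 hours, but lowers the shared-resources pool by 28, which costs Ada their own share of that drop: 0.20 × 28 = 5.60.
Net gain = 28 − 5.60 = 22.40. The private return per contributed unit (0.20) is below 1, so free-riding is indeed the best response regardless of what the others do.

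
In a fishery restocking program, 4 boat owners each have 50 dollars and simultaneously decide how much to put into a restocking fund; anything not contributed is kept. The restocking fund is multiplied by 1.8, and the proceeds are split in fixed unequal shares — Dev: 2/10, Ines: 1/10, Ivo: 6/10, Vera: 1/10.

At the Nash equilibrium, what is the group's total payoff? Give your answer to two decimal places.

Each unit j contributes comes back to j as 1.8 × (j's share), so j prefers to contribute only if that share exceeds 1/1.8 = 0.5556; otherwise keeping the unit dominates.
Only Ivo (6/10) clears that bar, contributing 50; the remaining 3 contribute 0. Total contributed: 50.
The restocking fund pays out 1.8 × 50 = 90.00 in total (split across the unequal shares, but the aggregate is all that matters for the group sum).
The 3 free-riders keep 50 each, adding 150. Group total = 150 + 90.00 = 240.00.

240.00 dollars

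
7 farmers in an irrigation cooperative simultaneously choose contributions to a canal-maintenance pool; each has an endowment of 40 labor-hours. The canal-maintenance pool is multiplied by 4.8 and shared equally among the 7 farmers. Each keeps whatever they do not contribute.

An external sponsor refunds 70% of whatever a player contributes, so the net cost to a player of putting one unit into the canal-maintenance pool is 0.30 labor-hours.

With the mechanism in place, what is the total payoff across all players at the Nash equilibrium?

1540.00 labor-hours

The effective private return per unit is now (4.8/7) / 0.30 = 2.2857 > 1, so every player's dominant strategy flips to full contribution.
At the Nash equilibrium everyone contributes 40. Group total payoff = 7 × (40 × 0.70 + 4.8 × 40) = 1540.00.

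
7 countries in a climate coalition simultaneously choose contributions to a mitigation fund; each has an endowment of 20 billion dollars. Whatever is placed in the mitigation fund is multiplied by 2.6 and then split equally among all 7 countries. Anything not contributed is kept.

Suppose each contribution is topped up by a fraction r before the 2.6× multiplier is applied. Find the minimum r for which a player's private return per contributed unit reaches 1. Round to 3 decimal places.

With matching at rate r, one contributed unit becomes (1 + r) in the mitigation fund and returns 2.6 × (1 + r) / 7 to the contributor.
Setting this equal to 1: 1 + r = 7/2.6 = 2.6923.
So the minimum matching rate is r = 2.6923 − 1 = 1.692.

1.692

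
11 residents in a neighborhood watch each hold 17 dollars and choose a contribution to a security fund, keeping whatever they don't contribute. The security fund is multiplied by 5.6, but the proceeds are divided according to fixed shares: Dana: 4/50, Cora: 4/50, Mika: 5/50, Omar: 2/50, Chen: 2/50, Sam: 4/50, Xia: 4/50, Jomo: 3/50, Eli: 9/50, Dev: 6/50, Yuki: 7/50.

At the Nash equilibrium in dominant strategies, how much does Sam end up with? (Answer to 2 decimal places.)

For player j, contributing a unit is worthwhile iff 5.6 × (j's share) ≥ 1, i.e. iff j's share is at least 0.1786.
Eli alone (share 9/50) is above the threshold, contributing 17; the remaining 10 contribute 0. Total contributed: 17.
Sam keeps 17 and receives 5.6 × 17 × 4/50 = 7.62 from the security fund, for a payoff of 24.62.

24.62 dollars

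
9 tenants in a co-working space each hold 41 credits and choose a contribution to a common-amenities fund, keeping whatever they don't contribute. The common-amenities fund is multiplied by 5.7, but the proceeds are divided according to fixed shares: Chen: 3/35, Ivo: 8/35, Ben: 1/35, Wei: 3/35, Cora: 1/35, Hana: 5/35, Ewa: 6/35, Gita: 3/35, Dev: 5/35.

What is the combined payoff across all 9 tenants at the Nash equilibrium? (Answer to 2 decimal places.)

Player j's private return per contributed unit is 5.7 × (j's share). Contributing is weakly dominant for j when that share is at least 1/5.7 = 0.1754, and contributing 0 is dominant otherwise.
The only share above 0.1754 is Ivo's 8/35, contributing 41; the remaining 8 contribute 0. Total contributed: 41.
The common-amenities fund pays out 5.7 × 41 = 233.70 in total (split across the unequal shares, but the aggregate is all that matters for the group sum).
The 8 free-riders keep 41 each, adding 328. Group total = 328 + 233.70 = 561.70.

561.70 credits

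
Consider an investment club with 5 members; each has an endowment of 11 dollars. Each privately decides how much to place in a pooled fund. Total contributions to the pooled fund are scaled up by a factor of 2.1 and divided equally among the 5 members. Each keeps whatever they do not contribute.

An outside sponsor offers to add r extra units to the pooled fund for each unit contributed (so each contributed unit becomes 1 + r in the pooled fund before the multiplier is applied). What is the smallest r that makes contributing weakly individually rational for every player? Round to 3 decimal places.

With matching at rate r, one contributed unit becomes (1 + r) in the pooled fund and returns 2.1 × (1 + r) / 5 to the contributor.
Setting this equal to 1: 1 + r = 5/2.1 = 2.3810.
So the minimum matching rate is r = 2.3810 − 1 = 1.381.

1.381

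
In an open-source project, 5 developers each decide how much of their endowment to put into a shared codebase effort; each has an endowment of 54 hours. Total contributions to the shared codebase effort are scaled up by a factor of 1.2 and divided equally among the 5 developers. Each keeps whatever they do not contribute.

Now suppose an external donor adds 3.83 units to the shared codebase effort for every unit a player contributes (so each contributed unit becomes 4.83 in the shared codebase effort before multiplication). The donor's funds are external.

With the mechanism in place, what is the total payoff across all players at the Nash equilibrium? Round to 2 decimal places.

Under the mechanism each unit contributed yields 1.2 × 4.83 / 5 = 1.1592 back to its contributor per unit of net cost, which exceeds 1, making full contribution the dominant choice for everyone.
So the Nash equilibrium is full contribution by all 5; the group earns 1.2 × 4.83 × 270 = 1564.92.

1564.92 hours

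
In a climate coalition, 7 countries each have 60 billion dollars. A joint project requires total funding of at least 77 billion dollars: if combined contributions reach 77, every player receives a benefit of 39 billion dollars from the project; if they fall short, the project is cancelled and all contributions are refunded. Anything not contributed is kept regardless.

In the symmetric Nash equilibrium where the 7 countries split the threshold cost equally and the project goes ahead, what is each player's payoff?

88 billion dollars

Equal share of the threshold: 77/7 = 11.
At this profile no one gains by cutting their contribution: any cut drops the total below 77, the project is cancelled, contributions are refunded, and the deviator ends with 60, which is less than 60 − 11 + 39 = 88. Contributing more than 11 just wastes the excess. So contributing exactly 11 is a best response.
Each player's payoff: 60 − 11 + 39 = 88.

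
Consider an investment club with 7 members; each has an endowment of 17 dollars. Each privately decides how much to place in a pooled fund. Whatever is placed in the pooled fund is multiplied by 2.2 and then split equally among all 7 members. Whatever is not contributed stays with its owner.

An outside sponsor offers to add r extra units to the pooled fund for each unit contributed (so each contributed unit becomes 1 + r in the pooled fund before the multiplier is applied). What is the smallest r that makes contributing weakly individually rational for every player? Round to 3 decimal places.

2.182

With matching at rate r, one contributed unit becomes (1 + r) in the pooled fund and returns 2.2 × (1 + r) / 7 to the contributor.
Setting this equal to 1: 1 + r = 7/2.2 = 3.1818.
So the minimum matching rate is r = 3.1818 − 1 = 2.182.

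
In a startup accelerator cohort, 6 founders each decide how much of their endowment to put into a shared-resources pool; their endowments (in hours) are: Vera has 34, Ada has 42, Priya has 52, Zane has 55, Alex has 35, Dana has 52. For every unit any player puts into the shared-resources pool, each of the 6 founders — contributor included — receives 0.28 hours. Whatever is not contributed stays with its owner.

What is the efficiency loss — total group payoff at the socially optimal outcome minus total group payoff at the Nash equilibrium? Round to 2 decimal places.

The private return per contributed unit is 0.28 < 1 for everyone, so the Nash equilibrium is zero contribution and the group total is Σ E_j = 34 + 42 + 52 + 55 + 35 + 52 = 270.
Each contributed unit returns 1.680 to the group, so the social optimum is full contribution by everyone: group total = 1.680 × 270 = 453.60.
Efficiency loss = (1.680 − 1) × 270 = 183.60.

183.60 hours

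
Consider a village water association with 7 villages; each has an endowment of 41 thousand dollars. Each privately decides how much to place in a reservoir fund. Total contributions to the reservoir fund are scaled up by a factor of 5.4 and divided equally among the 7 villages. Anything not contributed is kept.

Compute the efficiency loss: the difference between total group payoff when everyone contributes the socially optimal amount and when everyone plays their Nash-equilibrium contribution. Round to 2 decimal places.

1262.80 thousand dollars

Each contributed unit returns 5.4/7 = 0.7714 to its contributor — below 1 — so contributing 0 is dominant for every player. At the Nash equilibrium everyone keeps their 41, and the group total is 7 × 41 = 287.
Each contributed unit returns 5.400 to the group as a whole (0.7714 to each of 7 players), which exceeds 1, so the social optimum is full contribution: group total = 5.400 × 287 = 1549.80.
Efficiency loss = 1549.80 − 287 = 1262.80.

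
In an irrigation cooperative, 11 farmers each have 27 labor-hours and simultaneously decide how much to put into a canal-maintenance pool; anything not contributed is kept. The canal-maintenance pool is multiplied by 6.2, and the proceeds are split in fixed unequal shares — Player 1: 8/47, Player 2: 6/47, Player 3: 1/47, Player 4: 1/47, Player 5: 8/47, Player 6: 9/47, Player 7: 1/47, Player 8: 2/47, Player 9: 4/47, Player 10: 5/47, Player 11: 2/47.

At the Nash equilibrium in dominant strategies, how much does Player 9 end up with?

69.74 labor-hours

For player j, contributing a unit is worthwhile iff 6.2 × (j's share) ≥ 1, i.e. iff j's share is at least 0.1613.
The shares above 0.1613 belong to Player 1, Player 5 and Player 6, contributing 27 each; the remaining 8 contribute 0. Total contributed: 81.
Player 9 keeps 27 and receives 6.2 × 81 × 4/47 = 42.74 from the canal-maintenance pool, for a payoff of 69.74.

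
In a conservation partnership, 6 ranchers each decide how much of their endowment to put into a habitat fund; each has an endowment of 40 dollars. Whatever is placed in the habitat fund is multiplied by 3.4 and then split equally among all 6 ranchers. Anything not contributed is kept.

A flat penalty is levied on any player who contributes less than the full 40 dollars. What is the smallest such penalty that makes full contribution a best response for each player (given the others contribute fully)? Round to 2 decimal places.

Given the others contribute fully, the best deviation is to contribute 0 (any partial contribution still incurs the fine and gives up units whose private return 0.5667 is below 1).
Deviating from 40 to 0 saves 40 dollars but forfeits the deviator's share of the drop in the habitat fund: 3.4/6 × 40 = 22.67.
So the deviation gain is 40 − 22.67 = 17.33, and the fine must be at least 17.33 dollars to wipe it out.

17.33 dollars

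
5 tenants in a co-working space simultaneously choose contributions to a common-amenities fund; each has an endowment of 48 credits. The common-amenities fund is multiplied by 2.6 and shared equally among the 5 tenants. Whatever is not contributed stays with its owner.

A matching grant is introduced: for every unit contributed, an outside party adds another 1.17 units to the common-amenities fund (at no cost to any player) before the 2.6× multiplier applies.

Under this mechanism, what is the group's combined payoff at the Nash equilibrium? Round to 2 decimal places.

With the mechanism, a contributed unit returns 2.6 × 2.17 / 5 = 1.1284 per unit of net cost to the contributor — now above 1 — so contributing fully is weakly dominant for every player.
So the Nash equilibrium is full contribution by all 5; the group earns 2.6 × 2.17 × 240 = 1354.08.

1354.08 credits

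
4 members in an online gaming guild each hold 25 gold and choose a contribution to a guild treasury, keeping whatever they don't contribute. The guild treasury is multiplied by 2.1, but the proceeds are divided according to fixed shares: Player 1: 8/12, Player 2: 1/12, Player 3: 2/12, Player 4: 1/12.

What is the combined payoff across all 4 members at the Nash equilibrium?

127.50 gold

A player with share s gets back 2.1·s per unit contributed, so full contribution is dominant for anyone with s > 1/2.1 = 0.4762 and zero contribution is dominant for anyone below.
The only share above 0.4762 is Player 1's 8/12, contributing 25; the remaining 3 contribute 0. Total contributed: 25.
The guild treasury pays out 2.1 × 25 = 52.50 in total (split across the unequal shares, but the aggregate is all that matters for the group sum).
The 3 free-riders keep 25 each, adding 75. Group total = 75 + 52.50 = 127.50.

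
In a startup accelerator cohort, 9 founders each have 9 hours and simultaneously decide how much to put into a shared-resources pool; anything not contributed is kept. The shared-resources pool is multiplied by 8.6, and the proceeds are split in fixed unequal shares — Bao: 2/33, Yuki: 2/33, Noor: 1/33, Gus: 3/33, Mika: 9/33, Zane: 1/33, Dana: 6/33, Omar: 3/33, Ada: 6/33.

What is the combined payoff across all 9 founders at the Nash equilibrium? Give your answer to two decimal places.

Each unit j contributes comes back to j as 8.6 × (j's share), so j prefers to contribute only if that share exceeds 1/8.6 = 0.1163; otherwise keeping the unit dominates.
Mika, Dana and Ada clear that bar, contributing 9 each; the remaining 6 contribute 0. Total contributed: 27.
The shared-resources pool pays out 8.6 × 27 = 232.20 in total (split across the unequal shares, but the aggregate is all that matters for the group sum).
The 6 free-riders keep 9 each, adding 54. Group total = 54 + 232.20 = 286.20.

286.20 hours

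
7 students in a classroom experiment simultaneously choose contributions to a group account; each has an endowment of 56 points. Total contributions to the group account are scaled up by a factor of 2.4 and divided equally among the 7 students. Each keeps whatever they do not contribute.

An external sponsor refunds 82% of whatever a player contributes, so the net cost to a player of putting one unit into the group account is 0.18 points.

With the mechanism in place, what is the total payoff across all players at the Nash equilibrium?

1262.24 points

With the mechanism, a contributed unit returns (2.4/7) / 0.18 = 1.9048 per unit of net cost to the contributor — now above 1 — so contributing fully is weakly dominant for every player.
So the Nash equilibrium is full contribution by all 7; the group earns 7 × (56 × 0.82 + 2.4 × 56) = 1262.24.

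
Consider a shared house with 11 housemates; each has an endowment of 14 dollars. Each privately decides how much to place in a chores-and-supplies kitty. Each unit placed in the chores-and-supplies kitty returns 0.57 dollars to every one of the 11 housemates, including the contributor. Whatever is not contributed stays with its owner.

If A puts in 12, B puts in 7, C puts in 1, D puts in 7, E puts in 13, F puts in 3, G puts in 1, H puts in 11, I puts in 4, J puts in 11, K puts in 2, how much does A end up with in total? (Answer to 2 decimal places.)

Total contributed: 12 + 7 + 1 + 7 + 13 + 3 + 1 + 11 + 4 + 11 + 2 = 72.
Each receives 0.57 × 72 = 41.04 from the chores-and-supplies kitty.
A keeps 14 − 12 = 2, so A's payoff is 2 + 41.04 = 43.04.

43.04 dollars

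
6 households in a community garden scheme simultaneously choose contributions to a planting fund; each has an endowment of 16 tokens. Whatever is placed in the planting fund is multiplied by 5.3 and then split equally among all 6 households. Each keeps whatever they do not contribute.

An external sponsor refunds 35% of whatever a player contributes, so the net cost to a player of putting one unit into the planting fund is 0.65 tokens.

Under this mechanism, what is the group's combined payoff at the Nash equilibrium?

The effective private return per unit is now (5.3/6) / 0.65 = 1.3590 > 1, so every player's dominant strategy flips to full contribution.
At the Nash equilibrium everyone contributes 16. Group total payoff = 6 × (16 × 0.35 + 5.3 × 16) = 542.40.

542.40 tokens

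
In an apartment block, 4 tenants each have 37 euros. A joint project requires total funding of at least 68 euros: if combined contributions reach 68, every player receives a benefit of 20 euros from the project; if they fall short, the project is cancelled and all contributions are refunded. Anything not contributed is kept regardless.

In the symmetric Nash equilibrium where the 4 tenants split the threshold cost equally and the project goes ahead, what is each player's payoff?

Equal share of the threshold: 68/4 = 17.
At this profile no one gains by cutting their contribution: any cut drops the total below 68, the project is cancelled, contributions are refunded, and the deviator ends with 37, which is less than 37 − 17 + 20 = 40. Contributing more than 17 just wastes the excess. So contributing exactly 17 is a best response.
Each player's payoff: 37 − 17 + 20 = 40.

40 euros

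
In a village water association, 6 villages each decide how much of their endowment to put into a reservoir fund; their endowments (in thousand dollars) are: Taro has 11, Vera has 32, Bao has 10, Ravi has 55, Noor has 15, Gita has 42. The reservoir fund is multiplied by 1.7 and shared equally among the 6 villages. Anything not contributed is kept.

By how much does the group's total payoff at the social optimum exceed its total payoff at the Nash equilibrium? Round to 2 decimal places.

115.50 thousand dollars

The private return per contributed unit is 1.7/6 = 0.2833 < 1 for every player regardless of endowment, so the Nash equilibrium is zero contribution and the group total is Σ E_j = 11 + 32 + 10 + 55 + 15 + 42 = 165.
Each contributed unit returns 1.700 to the group, so the social optimum is full contribution by everyone: group total = 1.700 × 165 = 280.50.
Efficiency loss = (1.700 − 1) × 165 = 115.50.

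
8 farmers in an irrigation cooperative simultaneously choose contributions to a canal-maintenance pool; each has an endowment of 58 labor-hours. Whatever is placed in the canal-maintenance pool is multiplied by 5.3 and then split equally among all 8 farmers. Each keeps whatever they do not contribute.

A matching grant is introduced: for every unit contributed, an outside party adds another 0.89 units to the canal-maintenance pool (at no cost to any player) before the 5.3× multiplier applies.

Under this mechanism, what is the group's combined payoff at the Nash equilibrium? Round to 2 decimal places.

4647.89 labor-hours

With the mechanism, a contributed unit returns 5.3 × 1.89 / 8 = 1.2521 per unit of net cost to the contributor — now above 1 — so contributing fully is weakly dominant for every player.
At the Nash equilibrium everyone contributes 58. Group total payoff = 5.3 × 1.89 × 464 = 4647.89.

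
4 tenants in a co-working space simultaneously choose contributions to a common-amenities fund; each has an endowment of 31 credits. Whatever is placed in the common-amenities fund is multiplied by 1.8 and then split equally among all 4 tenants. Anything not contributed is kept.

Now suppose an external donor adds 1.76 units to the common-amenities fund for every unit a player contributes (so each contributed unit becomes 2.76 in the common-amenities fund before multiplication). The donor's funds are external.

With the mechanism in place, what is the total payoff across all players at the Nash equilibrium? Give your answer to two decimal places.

Under the mechanism each unit contributed yields 1.8 × 2.76 / 4 = 1.2420 back to its contributor per unit of net cost, which exceeds 1, making full contribution the dominant choice for everyone.
So the Nash equilibrium is full contribution by all 4; the group earns 1.8 × 2.76 × 124 = 616.03.

616.03 credits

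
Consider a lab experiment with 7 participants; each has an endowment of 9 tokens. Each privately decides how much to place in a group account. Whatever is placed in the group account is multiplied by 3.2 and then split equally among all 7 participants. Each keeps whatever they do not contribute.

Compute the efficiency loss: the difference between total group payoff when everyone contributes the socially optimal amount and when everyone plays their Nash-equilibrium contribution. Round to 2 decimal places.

Each contributed unit returns 3.2/7 = 0.4571 to its contributor — below 1 — so contributing 0 is dominant for every player. At the Nash equilibrium everyone keeps their 9, and the group total is 7 × 9 = 63.
Each contributed unit returns 3.200 to the group as a whole (0.4571 to each of 7 players), which exceeds 1, so the social optimum is full contribution: group total = 3.200 × 63 = 201.60.
Efficiency loss = 201.60 − 63 = 138.60.

138.60 tokens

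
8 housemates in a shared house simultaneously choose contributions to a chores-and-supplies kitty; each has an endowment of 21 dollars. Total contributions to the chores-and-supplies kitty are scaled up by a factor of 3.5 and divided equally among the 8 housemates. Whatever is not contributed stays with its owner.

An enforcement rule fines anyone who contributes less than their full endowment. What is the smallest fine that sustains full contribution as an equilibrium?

Given the others contribute fully, the best deviation is to contribute 0 (any partial contribution still incurs the fine and gives up units whose private return 0.4375 is below 1).
Deviating from 21 to 0 saves 21 dollars but forfeits the deviator's share of the drop in the chores-and-supplies kitty: 3.5/8 × 21 = 9.19.
So the deviation gain is 21 − 9.19 = 11.81, and the fine must be at least 11.81 dollars to wipe it out.

11.81 dollars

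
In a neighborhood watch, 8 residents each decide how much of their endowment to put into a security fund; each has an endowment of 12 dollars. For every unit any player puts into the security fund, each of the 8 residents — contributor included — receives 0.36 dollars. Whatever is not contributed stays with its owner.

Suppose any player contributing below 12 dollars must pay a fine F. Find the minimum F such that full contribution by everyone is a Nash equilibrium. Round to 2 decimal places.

7.68 dollars

Given the others contribute fully, the best deviation is to contribute 0 (any partial contribution still incurs the fine and gives up units whose private return 0.36 is below 1).
Deviating from 12 to 0 saves 12 dollars but forfeits the deviator's share of the drop in the security fund: 0.36 × 12 = 4.32.
So the deviation gain is 12 − 4.32 = 7.68, and the fine must be at least 7.68 dollars to wipe it out.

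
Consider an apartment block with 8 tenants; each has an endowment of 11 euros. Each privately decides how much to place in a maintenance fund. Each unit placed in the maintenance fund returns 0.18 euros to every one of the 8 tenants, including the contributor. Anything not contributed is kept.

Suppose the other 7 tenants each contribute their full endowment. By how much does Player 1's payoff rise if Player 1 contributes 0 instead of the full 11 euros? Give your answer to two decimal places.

9.02 euros

Switching from a contribution of 11 to 0 lets Player 1 keep an extra 11 euros, but lowers the maintenance fund by 11, which costs Player 1 their own share of that drop: 0.18 × 11 = 1.98.
Net gain = 11 − 1.98 = 9.02. The private return per contributed unit (0.18) is below 1, so free-riding is indeed the best response regardless of what the others do.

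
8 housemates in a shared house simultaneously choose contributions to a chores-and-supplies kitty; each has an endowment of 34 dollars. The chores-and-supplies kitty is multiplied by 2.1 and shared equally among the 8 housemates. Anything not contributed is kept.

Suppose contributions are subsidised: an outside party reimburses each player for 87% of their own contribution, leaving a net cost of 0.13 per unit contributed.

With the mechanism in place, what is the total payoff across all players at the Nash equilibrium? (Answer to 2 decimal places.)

807.84 dollars

Under the mechanism each unit contributed yields (2.1/8) / 0.13 = 2.0192 back to its contributor per unit of net cost, which exceeds 1, making full contribution the dominant choice for everyone.
At the Nash equilibrium everyone contributes 34. Group total payoff = 8 × (34 × 0.87 + 2.1 × 34) = 807.84.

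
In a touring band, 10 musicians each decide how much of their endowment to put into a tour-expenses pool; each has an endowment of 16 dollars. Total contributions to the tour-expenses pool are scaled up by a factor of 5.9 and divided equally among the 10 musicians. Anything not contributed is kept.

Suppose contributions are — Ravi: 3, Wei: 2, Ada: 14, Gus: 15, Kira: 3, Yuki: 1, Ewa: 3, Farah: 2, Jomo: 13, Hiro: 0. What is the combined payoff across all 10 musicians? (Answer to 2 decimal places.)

434.40 dollars

Total contributed: 3 + 2 + 14 + 15 + 3 + 1 + 3 + 2 + 13 + 0 = 56; total kept: 10 × 16 − 56 = 104.
The tour-expenses pool pays out 5.9 × 56 = 330.40 in aggregate.
Group total = 104 + 330.40 = 434.40.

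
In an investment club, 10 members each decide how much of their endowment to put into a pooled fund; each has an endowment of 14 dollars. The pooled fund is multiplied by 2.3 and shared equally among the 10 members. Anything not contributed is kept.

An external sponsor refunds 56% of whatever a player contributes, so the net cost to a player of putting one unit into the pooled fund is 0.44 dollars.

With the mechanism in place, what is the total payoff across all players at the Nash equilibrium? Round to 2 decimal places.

With the mechanism, a contributed unit returns (2.3/10) / 0.44 = 0.5227 per unit of net cost — still below 1 — so contributing 0 remains dominant for every player.
Everyone keeps their endowment and the group total is 10 × 14 = 140.

140.00 dollars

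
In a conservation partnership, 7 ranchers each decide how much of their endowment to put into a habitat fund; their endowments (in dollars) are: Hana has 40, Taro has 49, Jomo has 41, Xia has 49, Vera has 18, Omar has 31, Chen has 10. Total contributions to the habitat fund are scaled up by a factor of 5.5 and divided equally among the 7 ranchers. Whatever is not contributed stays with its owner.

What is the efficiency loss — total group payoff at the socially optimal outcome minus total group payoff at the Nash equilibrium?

1071.00 dollars

The private return per contributed unit is 5.5/7 = 0.7857 < 1 for every player regardless of endowment, so the Nash equilibrium is zero contribution and the group total is Σ E_j = 40 + 49 + 41 + 49 + 18 + 31 + 10 = 238.
Each contributed unit returns 5.500 to the group, so the social optimum is full contribution by everyone: group total = 5.500 × 238 = 1309.00.
Efficiency loss = (5.500 − 1) × 238 = 1071.00.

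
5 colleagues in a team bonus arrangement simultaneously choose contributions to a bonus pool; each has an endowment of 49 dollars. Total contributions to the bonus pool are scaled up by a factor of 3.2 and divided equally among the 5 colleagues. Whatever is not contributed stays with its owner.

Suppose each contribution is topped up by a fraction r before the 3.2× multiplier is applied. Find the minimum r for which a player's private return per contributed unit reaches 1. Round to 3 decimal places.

0.563

With matching at rate r, one contributed unit becomes (1 + r) in the bonus pool and returns 3.2 × (1 + r) / 5 to the contributor.
Setting this equal to 1: 1 + r = 5/3.2 = 1.5625.
So the minimum matching rate is r = 1.5625 − 1 = 0.563.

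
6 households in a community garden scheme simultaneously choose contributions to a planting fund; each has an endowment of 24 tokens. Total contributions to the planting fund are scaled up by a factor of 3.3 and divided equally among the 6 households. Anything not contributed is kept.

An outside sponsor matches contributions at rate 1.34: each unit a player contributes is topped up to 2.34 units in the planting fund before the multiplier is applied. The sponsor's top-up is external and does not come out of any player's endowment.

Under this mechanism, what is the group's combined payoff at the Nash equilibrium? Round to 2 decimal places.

With the mechanism, a contributed unit returns 3.3 × 2.34 / 6 = 1.2870 per unit of net cost to the contributor — now above 1 — so contributing fully is weakly dominant for every player.
At the Nash equilibrium everyone contributes 24. Group total payoff = 3.3 × 2.34 × 144 = 1111.97.

1111.97 tokens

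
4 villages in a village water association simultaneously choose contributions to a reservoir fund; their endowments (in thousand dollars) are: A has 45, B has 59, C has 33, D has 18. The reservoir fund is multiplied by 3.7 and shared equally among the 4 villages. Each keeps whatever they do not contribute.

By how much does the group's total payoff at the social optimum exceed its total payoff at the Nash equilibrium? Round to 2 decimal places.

418.50 thousand dollars

The private return per contributed unit is 3.7/4 = 0.9250 < 1 for every player regardless of endowment, so the Nash equilibrium is zero contribution and the group total is Σ E_j = 45 + 59 + 33 + 18 = 155.
Each contributed unit returns 3.700 to the group, so the social optimum is full contribution by everyone: group total = 3.700 × 155 = 573.50.
Efficiency loss = (3.700 − 1) × 155 = 418.50.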